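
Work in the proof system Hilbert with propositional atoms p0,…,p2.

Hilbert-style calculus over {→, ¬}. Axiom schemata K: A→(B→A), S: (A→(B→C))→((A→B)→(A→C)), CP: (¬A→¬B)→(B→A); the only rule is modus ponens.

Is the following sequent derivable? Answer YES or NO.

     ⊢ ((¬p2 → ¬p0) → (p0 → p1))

Enumerate valuations to refute Γ ⊢ Δ:
  v=000: Γ:[] Δ:[((¬p2 → ¬p0) → (p0 → p1))=T] refutes=False
  v=001: Γ:[] Δ:[((¬p2 → ¬p0) → (p0 → p1))=T] refutes=False
  v=010: Γ:[] Δ:[((¬p2 → ¬p0) → (p0 → p1))=T] refutes=False
  v=011: Γ:[] Δ:[((¬p2 → ¬p0) → (p0 → p1))=T] refutes=False
  v=100: Γ:[] Δ:[((¬p2 → ¬p0) → (p0 → p1))=T] refutes=False
  v=101: Γ:[] Δ:[((¬p2 → ¬p0) → (p0 → p1))=F] refutes=True  ← countermodel

Result: NO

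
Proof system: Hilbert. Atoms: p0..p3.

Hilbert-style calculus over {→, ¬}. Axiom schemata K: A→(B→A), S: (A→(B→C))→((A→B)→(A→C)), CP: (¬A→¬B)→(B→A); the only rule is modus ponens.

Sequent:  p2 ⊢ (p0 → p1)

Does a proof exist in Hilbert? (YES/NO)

Truth-table refutation:
  v=0000: Γ:[p2=F] Δ:[(p0 → p1)=T] refutes=False
  v=0001: Γ:[p2=F] Δ:[(p0 → p1)=T] refutes=False
  v=0010: Γ:[p2=T] Δ:[(p0 → p1)=T] refutes=False
  v=0011: Γ:[p2=T] Δ:[(p0 → p1)=T] refutes=False
  v=0100: Γ:[p2=F] Δ:[(p0 → p1)=T] refutes=False
  v=0101: Γ:[p2=F] Δ:[(p0 → p1)=T] refutes=False
  v=0110: Γ:[p2=T] Δ:[(p0 → p1)=T] refutes=False
  v=0111: Γ:[p2=T] Δ:[(p0 → p1)=T] refutes=False
  v=1000: Γ:[p2=F] Δ:[(p0 → p1)=F] refutes=False
  v=1001: Γ:[p2=F] Δ:[(p0 → p1)=F] refutes=False
  v=1010: Γ:[p2=T] Δ:[(p0 → p1)=F] refutes=True  ← countermodel

Result: NO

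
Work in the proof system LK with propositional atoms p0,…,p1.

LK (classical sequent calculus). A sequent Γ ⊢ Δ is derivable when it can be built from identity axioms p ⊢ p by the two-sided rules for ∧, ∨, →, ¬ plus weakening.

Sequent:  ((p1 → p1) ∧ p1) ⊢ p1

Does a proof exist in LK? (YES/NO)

Derivation (root first):
[∧L] ((p1 → p1) ∧ p1) ⊢ p1
  [→L] p1, (p1 → p1) ⊢ p1
    [Ax] p1 ⊢ p1
    [Ax] p1 ⊢ p1

Result: YES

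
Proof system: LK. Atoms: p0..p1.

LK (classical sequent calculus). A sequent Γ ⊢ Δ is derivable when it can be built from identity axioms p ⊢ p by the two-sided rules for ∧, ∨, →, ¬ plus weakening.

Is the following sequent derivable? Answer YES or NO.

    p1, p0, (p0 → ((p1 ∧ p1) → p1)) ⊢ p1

Proof tree:
[→L] p1, p0, (p0 → ((p1 ∧ p1) → p1)) ⊢ p1
  [Ax] p0 ⊢ p0
  [→L] p1, ((p1 ∧ p1) → p1) ⊢ p1
    [∧R] p1 ⊢ (p1 ∧ p1)
      [Ax] p1 ⊢ p1
      [Ax] p1 ⊢ p1
    [Ax] p1 ⊢ p1

Result: YES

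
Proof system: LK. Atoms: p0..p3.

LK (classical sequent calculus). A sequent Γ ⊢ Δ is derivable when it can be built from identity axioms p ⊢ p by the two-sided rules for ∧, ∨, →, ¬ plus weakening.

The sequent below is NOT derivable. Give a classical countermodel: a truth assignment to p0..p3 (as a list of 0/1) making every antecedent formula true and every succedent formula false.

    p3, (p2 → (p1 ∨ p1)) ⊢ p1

Truth-table refutation:
  v=0000: Γ:[p3=F, (p2 → (p1 ∨ p1))=T] Δ:[p1=F] refutes=False
  v=0001: Γ:[p3=T, (p2 → (p1 ∨ p1))=T] Δ:[p1=F] refutes=True  ← countermodel

Result: [0, 0, 0, 1]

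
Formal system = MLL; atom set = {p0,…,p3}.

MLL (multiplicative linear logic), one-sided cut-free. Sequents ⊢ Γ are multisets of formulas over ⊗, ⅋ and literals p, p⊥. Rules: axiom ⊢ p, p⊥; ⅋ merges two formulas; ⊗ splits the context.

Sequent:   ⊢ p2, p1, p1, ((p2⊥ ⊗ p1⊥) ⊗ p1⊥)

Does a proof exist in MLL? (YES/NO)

Derivation trace:
[⊗]  ⊢ p2, p1, p1, ((p2⊥ ⊗ p1⊥) ⊗ p1⊥)
  [⊗]  ⊢ p2, p1, (p2⊥ ⊗ p1⊥)
    [Ax]  ⊢ p2, p2⊥
    [Ax]  ⊢ p1, p1⊥
  [Ax]  ⊢ p1, p1⊥

Result: YES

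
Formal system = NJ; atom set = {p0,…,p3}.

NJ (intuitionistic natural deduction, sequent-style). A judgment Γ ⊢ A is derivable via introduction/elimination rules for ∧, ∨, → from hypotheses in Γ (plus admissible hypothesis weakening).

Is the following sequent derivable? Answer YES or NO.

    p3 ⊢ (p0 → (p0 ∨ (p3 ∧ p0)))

Derivation (root first):
[→I] p3 ⊢ (p0 → (p0 ∨ (p3 ∧ p0)))
  [∨I₂] p3, p0 ⊢ (p0 ∨ (p3 ∧ p0))
    [∧I] p3, p0 ⊢ (p3 ∧ p0)
      [Ax] p3 ⊢ p3
      [Ax] p0 ⊢ p0

Result: YES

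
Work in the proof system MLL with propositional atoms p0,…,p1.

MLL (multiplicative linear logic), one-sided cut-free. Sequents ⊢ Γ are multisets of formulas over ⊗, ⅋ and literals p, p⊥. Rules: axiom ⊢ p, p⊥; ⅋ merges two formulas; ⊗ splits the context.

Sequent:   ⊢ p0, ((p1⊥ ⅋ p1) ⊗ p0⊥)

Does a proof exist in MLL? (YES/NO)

Derivation trace:
[⊗]  ⊢ p0, ((p1⊥ ⅋ p1) ⊗ p0⊥)
  [⅋]  ⊢ (p1⊥ ⅋ p1)
    [Ax]  ⊢ p1, p1⊥
  [Ax]  ⊢ p0, p0⊥

Result: YES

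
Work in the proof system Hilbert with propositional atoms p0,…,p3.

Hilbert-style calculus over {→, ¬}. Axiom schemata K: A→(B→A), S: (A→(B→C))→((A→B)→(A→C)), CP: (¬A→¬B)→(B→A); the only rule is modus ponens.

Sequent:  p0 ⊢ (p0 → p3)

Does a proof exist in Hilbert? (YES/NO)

Truth-table refutation:
  v=0000: Γ:[p0=F] Δ:[(p0 → p3)=T] refutes=False
  v=0001: Γ:[p0=F] Δ:[(p0 → p3)=T] refutes=False
  v=0010: Γ:[p0=F] Δ:[(p0 → p3)=T] refutes=False
  v=0011: Γ:[p0=F] Δ:[(p0 → p3)=T] refutes=False
  v=0100: Γ:[p0=F] Δ:[(p0 → p3)=T] refutes=False
  v=0101: Γ:[p0=F] Δ:[(p0 → p3)=T] refutes=False
  v=0110: Γ:[p0=F] Δ:[(p0 → p3)=T] refutes=False
  v=0111: Γ:[p0=F] Δ:[(p0 → p3)=T] refutes=False
  v=1000: Γ:[p0=T] Δ:[(p0 → p3)=F] refutes=True  ← countermodel

Result: NO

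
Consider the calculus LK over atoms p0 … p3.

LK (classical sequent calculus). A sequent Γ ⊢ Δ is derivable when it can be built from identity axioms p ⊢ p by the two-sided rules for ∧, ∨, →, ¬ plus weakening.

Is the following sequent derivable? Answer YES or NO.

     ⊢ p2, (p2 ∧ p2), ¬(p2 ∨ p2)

Derivation (root first):
[¬R]  ⊢ p2, (p2 ∧ p2), ¬(p2 ∨ p2)
  [∨L] (p2 ∨ p2) ⊢ p2, (p2 ∧ p2)
    [∧R] p2 ⊢ (p2 ∧ p2)
      [Ax] p2 ⊢ p2
      [Ax] p2 ⊢ p2
    [Ax] p2 ⊢ p2

Result: YES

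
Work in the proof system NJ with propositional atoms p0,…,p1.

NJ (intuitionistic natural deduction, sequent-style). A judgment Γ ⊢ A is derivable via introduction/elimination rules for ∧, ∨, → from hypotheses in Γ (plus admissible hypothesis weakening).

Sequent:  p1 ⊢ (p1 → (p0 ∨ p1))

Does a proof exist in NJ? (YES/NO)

Derivation (root first):
[→I] p1 ⊢ (p1 → (p0 ∨ p1))
  [Wk] p1, p1 ⊢ (p0 ∨ p1)
    [∨I₂] p1 ⊢ (p0 ∨ p1)
      [Ax] p1 ⊢ p1

Result: YES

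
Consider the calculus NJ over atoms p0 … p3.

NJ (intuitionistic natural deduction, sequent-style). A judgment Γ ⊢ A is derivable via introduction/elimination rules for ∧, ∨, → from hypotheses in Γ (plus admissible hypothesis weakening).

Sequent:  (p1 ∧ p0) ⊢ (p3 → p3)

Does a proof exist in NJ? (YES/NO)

Derivation (root first):
[Wk] (p1 ∧ p0) ⊢ (p3 → p3)
  [→I]  ⊢ (p3 → p3)
    [Ax] p3 ⊢ p3

Result: YES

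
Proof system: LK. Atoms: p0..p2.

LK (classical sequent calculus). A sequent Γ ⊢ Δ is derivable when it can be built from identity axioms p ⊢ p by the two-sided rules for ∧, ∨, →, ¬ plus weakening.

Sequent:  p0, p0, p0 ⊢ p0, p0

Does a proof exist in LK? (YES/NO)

Derivation (root first):
[WR] p0, p0, p0 ⊢ p0, p0
  [WL] p0, p0, p0 ⊢ p0
    [WL] p0, p0 ⊢ p0
      [Ax] p0 ⊢ p0

Result: YES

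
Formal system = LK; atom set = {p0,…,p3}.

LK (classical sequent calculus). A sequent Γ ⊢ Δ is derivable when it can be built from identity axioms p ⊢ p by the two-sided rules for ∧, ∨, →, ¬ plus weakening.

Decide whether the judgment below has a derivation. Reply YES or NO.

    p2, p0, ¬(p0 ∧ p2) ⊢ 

Derivation trace:
[¬L] p2, p0, ¬(p0 ∧ p2) ⊢ 
  [∧R] p2, p0 ⊢ (p0 ∧ p2)
    [Ax] p0 ⊢ p0
    [Ax] p2 ⊢ p2

Result: YES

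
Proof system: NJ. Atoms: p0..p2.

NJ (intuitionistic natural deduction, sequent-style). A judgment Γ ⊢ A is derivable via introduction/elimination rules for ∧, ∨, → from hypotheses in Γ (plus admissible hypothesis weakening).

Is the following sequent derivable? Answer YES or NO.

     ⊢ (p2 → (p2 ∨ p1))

Proof tree:
[→I]  ⊢ (p2 → (p2 ∨ p1))
  [∨I₁] p2 ⊢ (p2 ∨ p1)
    [Ax] p2 ⊢ p2

Result: YES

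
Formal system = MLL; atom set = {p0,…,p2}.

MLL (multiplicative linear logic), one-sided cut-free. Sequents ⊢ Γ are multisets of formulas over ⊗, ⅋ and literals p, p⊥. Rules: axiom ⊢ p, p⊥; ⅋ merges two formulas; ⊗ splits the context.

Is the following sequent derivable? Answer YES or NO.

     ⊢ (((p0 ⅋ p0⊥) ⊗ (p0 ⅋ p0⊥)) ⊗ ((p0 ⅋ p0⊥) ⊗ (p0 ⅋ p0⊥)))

Derivation trace:
[⊗]  ⊢ (((p0 ⅋ p0⊥) ⊗ (p0 ⅋ p0⊥)) ⊗ ((p0 ⅋ p0⊥) ⊗ (p0 ⅋ p0⊥)))
  [⊗]  ⊢ ((p0 ⅋ p0⊥) ⊗ (p0 ⅋ p0⊥))
    [⅋]  ⊢ (p0 ⅋ p0⊥)
      [Ax]  ⊢ p0, p0⊥
    [⅋]  ⊢ (p0 ⅋ p0⊥)
      [Ax]  ⊢ p0, p0⊥
  [⊗]  ⊢ ((p0 ⅋ p0⊥) ⊗ (p0 ⅋ p0⊥))
    [⅋]  ⊢ (p0 ⅋ p0⊥)
      [Ax]  ⊢ p0, p0⊥
    [⅋]  ⊢ (p0 ⅋ p0⊥)
      [Ax]  ⊢ p0, p0⊥

Result: YES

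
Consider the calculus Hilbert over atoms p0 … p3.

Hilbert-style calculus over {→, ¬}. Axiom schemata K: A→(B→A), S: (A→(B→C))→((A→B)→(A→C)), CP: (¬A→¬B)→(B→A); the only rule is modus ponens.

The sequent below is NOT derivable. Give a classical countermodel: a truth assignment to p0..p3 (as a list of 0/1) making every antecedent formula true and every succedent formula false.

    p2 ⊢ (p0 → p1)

Enumerate valuations to refute Γ ⊢ Δ:
  v=0000: Γ:[p2=F] Δ:[(p0 → p1)=T] refutes=False
  v=0001: Γ:[p2=F] Δ:[(p0 → p1)=T] refutes=False
  v=0010: Γ:[p2=T] Δ:[(p0 → p1)=T] refutes=False
  v=0011: Γ:[p2=T] Δ:[(p0 → p1)=T] refutes=False
  v=0100: Γ:[p2=F] Δ:[(p0 → p1)=T] refutes=False
  v=0101: Γ:[p2=F] Δ:[(p0 → p1)=T] refutes=False
  v=0110: Γ:[p2=T] Δ:[(p0 → p1)=T] refutes=False
  v=0111: Γ:[p2=T] Δ:[(p0 → p1)=T] refutes=False
  v=1000: Γ:[p2=F] Δ:[(p0 → p1)=F] refutes=False
  v=1001: Γ:[p2=F] Δ:[(p0 → p1)=F] refutes=False
  v=1010: Γ:[p2=T] Δ:[(p0 → p1)=F] refutes=True  ← countermodel

Result: [1, 0, 1, 0]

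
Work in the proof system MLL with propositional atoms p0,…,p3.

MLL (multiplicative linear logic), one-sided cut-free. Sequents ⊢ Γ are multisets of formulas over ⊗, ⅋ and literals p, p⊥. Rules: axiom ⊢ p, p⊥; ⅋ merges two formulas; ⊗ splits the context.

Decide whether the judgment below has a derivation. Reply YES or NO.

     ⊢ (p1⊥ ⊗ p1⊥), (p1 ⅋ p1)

Derivation (root first):
[⅋]  ⊢ (p1⊥ ⊗ p1⊥), (p1 ⅋ p1)
  [⊗]  ⊢ p1, p1, (p1⊥ ⊗ p1⊥)
    [Ax]  ⊢ p1, p1⊥
    [Ax]  ⊢ p1, p1⊥

Result: YES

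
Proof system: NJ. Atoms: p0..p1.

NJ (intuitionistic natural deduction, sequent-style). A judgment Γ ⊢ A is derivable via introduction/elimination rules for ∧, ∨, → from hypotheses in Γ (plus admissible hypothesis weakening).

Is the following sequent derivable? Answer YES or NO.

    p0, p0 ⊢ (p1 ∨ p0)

Derivation trace:
[∨I₂] p0, p0 ⊢ (p1 ∨ p0)
  [Wk] p0, p0 ⊢ p0
    [Ax] p0 ⊢ p0

Result: YES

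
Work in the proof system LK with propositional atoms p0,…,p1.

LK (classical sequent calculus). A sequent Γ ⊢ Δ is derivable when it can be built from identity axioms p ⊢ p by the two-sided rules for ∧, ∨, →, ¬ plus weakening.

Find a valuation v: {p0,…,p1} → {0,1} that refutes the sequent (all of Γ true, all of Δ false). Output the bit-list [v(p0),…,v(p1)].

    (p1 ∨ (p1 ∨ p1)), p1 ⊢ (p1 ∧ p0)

Truth-table refutation:
  v=00: Γ:[(p1 ∨ (p1 ∨ p1))=F, p1=F] Δ:[(p1 ∧ p0)=F] refutes=False
  v=01: Γ:[(p1 ∨ (p1 ∨ p1))=T, p1=T] Δ:[(p1 ∧ p0)=F] refutes=True  ← countermodel

Result: [0, 1]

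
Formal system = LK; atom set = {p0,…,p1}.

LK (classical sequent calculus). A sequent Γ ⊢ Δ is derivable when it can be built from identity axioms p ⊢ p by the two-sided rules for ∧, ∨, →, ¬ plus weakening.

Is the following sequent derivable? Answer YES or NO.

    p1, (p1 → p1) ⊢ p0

Search for a countermodel by truth-table:
  v=00: Γ:[p1=F, (p1 → p1)=T] Δ:[p0=F] refutes=False
  v=01: Γ:[p1=T, (p1 → p1)=T] Δ:[p0=F] refutes=True  ← countermodel

Result: NO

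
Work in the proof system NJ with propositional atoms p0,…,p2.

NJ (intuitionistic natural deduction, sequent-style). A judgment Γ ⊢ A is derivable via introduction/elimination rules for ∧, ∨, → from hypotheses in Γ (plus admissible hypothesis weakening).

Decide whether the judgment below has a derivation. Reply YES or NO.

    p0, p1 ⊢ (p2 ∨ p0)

Derivation (root first):
[∨I₂] p0, p1 ⊢ (p2 ∨ p0)
  [Wk] p0, p1 ⊢ p0
    [Ax] p0 ⊢ p0

Result: YES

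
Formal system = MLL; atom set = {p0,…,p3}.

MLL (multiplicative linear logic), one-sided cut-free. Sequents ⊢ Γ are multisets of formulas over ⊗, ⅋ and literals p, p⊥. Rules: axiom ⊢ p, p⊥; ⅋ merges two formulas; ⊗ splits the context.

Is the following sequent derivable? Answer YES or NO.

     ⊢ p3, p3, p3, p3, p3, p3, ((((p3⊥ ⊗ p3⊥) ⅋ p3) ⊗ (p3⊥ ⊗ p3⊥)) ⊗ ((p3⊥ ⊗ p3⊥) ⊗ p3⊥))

Proof tree:
[⊗]  ⊢ p3, p3, p3, p3, p3, p3, ((((p3⊥ ⊗ p3⊥) ⅋ p3) ⊗ (p3⊥ ⊗ p3⊥)) ⊗ ((p3⊥ ⊗ p3⊥) ⊗ p3⊥))
  [⊗]  ⊢ p3, p3, p3, (((p3⊥ ⊗ p3⊥) ⅋ p3) ⊗ (p3⊥ ⊗ p3⊥))
    [⅋]  ⊢ p3, ((p3⊥ ⊗ p3⊥) ⅋ p3)
      [⊗]  ⊢ p3, p3, (p3⊥ ⊗ p3⊥)
        [Ax]  ⊢ p3, p3⊥
        [Ax]  ⊢ p3, p3⊥
    [⊗]  ⊢ p3, p3, (p3⊥ ⊗ p3⊥)
      [Ax]  ⊢ p3, p3⊥
      [Ax]  ⊢ p3, p3⊥
  [⊗]  ⊢ p3, p3, p3, ((p3⊥ ⊗ p3⊥) ⊗ p3⊥)
    [⊗]  ⊢ p3, p3, (p3⊥ ⊗ p3⊥)
      [Ax]  ⊢ p3, p3⊥
      [Ax]  ⊢ p3, p3⊥
    [Ax]  ⊢ p3, p3⊥

Result: YES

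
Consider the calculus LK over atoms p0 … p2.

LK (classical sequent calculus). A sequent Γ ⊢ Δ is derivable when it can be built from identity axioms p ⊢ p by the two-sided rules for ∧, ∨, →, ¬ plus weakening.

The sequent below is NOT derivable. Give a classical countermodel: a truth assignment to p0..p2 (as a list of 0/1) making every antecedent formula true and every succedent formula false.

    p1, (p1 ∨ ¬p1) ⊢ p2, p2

Enumerate valuations to refute Γ ⊢ Δ:
  v=000: Γ:[p1=F, (p1 ∨ ¬p1)=T] Δ:[p2=F, p2=F] refutes=False
  v=001: Γ:[p1=F, (p1 ∨ ¬p1)=T] Δ:[p2=T, p2=T] refutes=False
  v=010: Γ:[p1=T, (p1 ∨ ¬p1)=T] Δ:[p2=F, p2=F] refutes=True  ← countermodel

Result: [0, 1, 0]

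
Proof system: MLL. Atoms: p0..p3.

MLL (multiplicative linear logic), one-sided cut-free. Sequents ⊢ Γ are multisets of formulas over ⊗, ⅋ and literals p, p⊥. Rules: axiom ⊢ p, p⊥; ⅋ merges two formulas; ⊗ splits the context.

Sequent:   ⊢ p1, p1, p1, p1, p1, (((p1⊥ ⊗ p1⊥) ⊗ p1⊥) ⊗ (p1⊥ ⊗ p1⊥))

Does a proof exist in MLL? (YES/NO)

Derivation trace:
[⊗]  ⊢ p1, p1, p1, p1, p1, (((p1⊥ ⊗ p1⊥) ⊗ p1⊥) ⊗ (p1⊥ ⊗ p1⊥))
  [⊗]  ⊢ p1, p1, p1, ((p1⊥ ⊗ p1⊥) ⊗ p1⊥)
    [⊗]  ⊢ p1, p1, (p1⊥ ⊗ p1⊥)
      [Ax]  ⊢ p1, p1⊥
      [Ax]  ⊢ p1, p1⊥
    [Ax]  ⊢ p1, p1⊥
  [⊗]  ⊢ p1, p1, (p1⊥ ⊗ p1⊥)
    [Ax]  ⊢ p1, p1⊥
    [Ax]  ⊢ p1, p1⊥

Result: YES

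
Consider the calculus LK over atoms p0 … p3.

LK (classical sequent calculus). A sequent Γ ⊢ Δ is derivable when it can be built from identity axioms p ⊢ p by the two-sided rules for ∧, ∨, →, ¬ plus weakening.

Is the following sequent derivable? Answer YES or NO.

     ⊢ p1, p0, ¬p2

Enumerate valuations to refute Γ ⊢ Δ:
  v=0000: Γ:[] Δ:[p1=F, p0=F, ¬p2=T] refutes=False
  v=0001: Γ:[] Δ:[p1=F, p0=F, ¬p2=T] refutes=False
  v=0010: Γ:[] Δ:[p1=F, p0=F, ¬p2=F] refutes=True  ← countermodel

Result: NO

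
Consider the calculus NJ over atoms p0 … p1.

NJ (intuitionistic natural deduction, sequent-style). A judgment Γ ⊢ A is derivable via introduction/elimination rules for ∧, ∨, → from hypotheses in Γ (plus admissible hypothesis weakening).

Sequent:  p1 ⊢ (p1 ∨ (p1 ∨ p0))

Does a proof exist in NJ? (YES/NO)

Derivation (root first):
[∨I₂] p1 ⊢ (p1 ∨ (p1 ∨ p0))
  [∨I₁] p1 ⊢ (p1 ∨ p0)
    [Ax] p1 ⊢ p1

Result: YES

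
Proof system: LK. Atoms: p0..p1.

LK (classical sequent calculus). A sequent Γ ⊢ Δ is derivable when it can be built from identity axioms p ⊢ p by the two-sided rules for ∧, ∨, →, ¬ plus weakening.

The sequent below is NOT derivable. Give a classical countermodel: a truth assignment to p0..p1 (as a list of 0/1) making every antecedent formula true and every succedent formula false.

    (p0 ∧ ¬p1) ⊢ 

Enumerate valuations to refute Γ ⊢ Δ:
  v=00: Γ:[(p0 ∧ ¬p1)=F] Δ:[] refutes=False
  v=01: Γ:[(p0 ∧ ¬p1)=F] Δ:[] refutes=False
  v=10: Γ:[(p0 ∧ ¬p1)=T] Δ:[] refutes=True  ← countermodel

Result: [1, 0]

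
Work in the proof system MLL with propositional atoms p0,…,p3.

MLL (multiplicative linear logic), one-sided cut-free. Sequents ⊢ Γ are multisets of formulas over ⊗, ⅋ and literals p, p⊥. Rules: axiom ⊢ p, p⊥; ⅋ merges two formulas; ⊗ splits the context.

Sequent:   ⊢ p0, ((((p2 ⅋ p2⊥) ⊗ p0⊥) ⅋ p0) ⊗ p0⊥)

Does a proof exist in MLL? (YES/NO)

Derivation trace:
[⊗]  ⊢ p0, ((((p2 ⅋ p2⊥) ⊗ p0⊥) ⅋ p0) ⊗ p0⊥)
  [⅋]  ⊢ (((p2 ⅋ p2⊥) ⊗ p0⊥) ⅋ p0)
    [⊗]  ⊢ p0, ((p2 ⅋ p2⊥) ⊗ p0⊥)
      [⅋]  ⊢ (p2 ⅋ p2⊥)
        [Ax]  ⊢ p2, p2⊥
      [Ax]  ⊢ p0, p0⊥
  [Ax]  ⊢ p0, p0⊥

Result: YES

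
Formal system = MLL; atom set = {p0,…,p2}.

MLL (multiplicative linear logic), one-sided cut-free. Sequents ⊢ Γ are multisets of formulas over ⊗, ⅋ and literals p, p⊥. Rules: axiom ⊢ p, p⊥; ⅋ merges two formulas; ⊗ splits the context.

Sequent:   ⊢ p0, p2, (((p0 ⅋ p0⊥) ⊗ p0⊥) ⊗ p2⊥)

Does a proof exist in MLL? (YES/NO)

Derivation trace:
[⊗]  ⊢ p0, p2, (((p0 ⅋ p0⊥) ⊗ p0⊥) ⊗ p2⊥)
  [⊗]  ⊢ p0, ((p0 ⅋ p0⊥) ⊗ p0⊥)
    [⅋]  ⊢ (p0 ⅋ p0⊥)
      [Ax]  ⊢ p0, p0⊥
    [Ax]  ⊢ p0, p0⊥
  [Ax]  ⊢ p2, p2⊥

Result: YES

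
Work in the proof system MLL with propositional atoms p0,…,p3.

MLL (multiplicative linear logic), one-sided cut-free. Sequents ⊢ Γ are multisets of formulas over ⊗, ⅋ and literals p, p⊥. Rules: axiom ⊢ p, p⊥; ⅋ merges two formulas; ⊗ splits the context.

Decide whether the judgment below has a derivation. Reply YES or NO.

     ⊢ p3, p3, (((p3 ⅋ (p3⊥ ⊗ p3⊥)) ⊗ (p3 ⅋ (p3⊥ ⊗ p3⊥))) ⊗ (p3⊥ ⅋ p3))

Proof tree:
[⊗]  ⊢ p3, p3, (((p3 ⅋ (p3⊥ ⊗ p3⊥)) ⊗ (p3 ⅋ (p3⊥ ⊗ p3⊥))) ⊗ (p3⊥ ⅋ p3))
  [⊗]  ⊢ p3, p3, ((p3 ⅋ (p3⊥ ⊗ p3⊥)) ⊗ (p3 ⅋ (p3⊥ ⊗ p3⊥)))
    [⅋]  ⊢ p3, (p3 ⅋ (p3⊥ ⊗ p3⊥))
      [⊗]  ⊢ p3, p3, (p3⊥ ⊗ p3⊥)
        [Ax]  ⊢ p3, p3⊥
        [Ax]  ⊢ p3, p3⊥
    [⅋]  ⊢ p3, (p3 ⅋ (p3⊥ ⊗ p3⊥))
      [⊗]  ⊢ p3, p3, (p3⊥ ⊗ p3⊥)
        [Ax]  ⊢ p3, p3⊥
        [Ax]  ⊢ p3, p3⊥
  [⅋]  ⊢ (p3⊥ ⅋ p3)
    [Ax]  ⊢ p3, p3⊥

Result: YES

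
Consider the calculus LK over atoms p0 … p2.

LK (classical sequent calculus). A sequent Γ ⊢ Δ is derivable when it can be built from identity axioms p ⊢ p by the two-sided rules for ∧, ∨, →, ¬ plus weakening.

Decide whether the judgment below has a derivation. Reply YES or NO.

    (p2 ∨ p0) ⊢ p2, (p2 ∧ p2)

Search for a countermodel by truth-table:
  v=000: Γ:[(p2 ∨ p0)=F] Δ:[p2=F, (p2 ∧ p2)=F] refutes=False
  v=001: Γ:[(p2 ∨ p0)=T] Δ:[p2=T, (p2 ∧ p2)=T] refutes=False
  v=010: Γ:[(p2 ∨ p0)=F] Δ:[p2=F, (p2 ∧ p2)=F] refutes=False
  v=011: Γ:[(p2 ∨ p0)=T] Δ:[p2=T, (p2 ∧ p2)=T] refutes=False
  v=100: Γ:[(p2 ∨ p0)=T] Δ:[p2=F, (p2 ∧ p2)=F] refutes=True  ← countermodel

Result: NO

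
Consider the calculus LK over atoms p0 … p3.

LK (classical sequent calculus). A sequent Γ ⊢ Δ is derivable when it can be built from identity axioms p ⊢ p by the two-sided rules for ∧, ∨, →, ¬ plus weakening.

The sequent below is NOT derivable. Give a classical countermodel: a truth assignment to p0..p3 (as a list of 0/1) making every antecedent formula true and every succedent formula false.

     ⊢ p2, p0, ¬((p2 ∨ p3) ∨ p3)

Search for a countermodel by truth-table:
  v=0000: Γ:[] Δ:[p2=F, p0=F, ¬((p2 ∨ p3) ∨ p3)=T] refutes=False
  v=0001: Γ:[] Δ:[p2=F, p0=F, ¬((p2 ∨ p3) ∨ p3)=F] refutes=True  ← countermodel

Result: [0, 0, 0, 1]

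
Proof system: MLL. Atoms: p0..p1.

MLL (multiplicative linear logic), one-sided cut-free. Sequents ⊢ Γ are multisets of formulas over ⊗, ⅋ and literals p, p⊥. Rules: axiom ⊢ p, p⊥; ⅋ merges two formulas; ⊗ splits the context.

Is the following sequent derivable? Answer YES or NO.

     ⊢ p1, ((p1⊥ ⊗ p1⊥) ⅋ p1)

Proof tree:
[⅋]  ⊢ p1, ((p1⊥ ⊗ p1⊥) ⅋ p1)
  [⊗]  ⊢ p1, p1, (p1⊥ ⊗ p1⊥)
    [Ax]  ⊢ p1, p1⊥
    [Ax]  ⊢ p1, p1⊥

Result: YES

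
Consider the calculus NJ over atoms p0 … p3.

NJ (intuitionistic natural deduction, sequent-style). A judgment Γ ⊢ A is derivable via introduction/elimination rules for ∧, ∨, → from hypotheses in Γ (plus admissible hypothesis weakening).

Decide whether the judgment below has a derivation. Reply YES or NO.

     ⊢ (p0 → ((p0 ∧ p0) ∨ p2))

Derivation trace:
[→I]  ⊢ (p0 → ((p0 ∧ p0) ∨ p2))
  [∨I₁] p0 ⊢ ((p0 ∧ p0) ∨ p2)
    [∧I] p0 ⊢ (p0 ∧ p0)
      [Ax] p0 ⊢ p0
      [Ax] p0 ⊢ p0

Result: YES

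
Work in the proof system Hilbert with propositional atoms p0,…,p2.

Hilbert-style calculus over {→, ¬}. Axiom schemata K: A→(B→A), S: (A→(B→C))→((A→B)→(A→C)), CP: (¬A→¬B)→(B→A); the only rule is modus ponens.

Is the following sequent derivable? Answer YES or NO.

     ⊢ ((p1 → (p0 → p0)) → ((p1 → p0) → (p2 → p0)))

Truth-table refutation:
  v=000: Γ:[] Δ:[((p1 → (p0 → p0)) → ((p1 → p0) → (p2 → p0)))=T] refutes=False
  v=001: Γ:[] Δ:[((p1 → (p0 → p0)) → ((p1 → p0) → (p2 → p0)))=F] refutes=True  ← countermodel

Result: NO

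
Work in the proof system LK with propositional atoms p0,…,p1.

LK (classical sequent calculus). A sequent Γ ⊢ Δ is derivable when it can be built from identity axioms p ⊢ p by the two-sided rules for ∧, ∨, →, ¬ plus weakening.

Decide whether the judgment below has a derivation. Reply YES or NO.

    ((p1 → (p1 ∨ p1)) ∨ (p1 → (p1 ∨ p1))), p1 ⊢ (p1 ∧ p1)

Proof tree:
[∧R] ((p1 → (p1 ∨ p1)) ∨ (p1 → (p1 ∨ p1))), p1 ⊢ (p1 ∧ p1)
  [Ax] p1 ⊢ p1
  [∨L] p1, ((p1 → (p1 ∨ p1)) ∨ (p1 → (p1 ∨ p1))) ⊢ p1
    [→L] p1, (p1 → (p1 ∨ p1)) ⊢ p1
      [Ax] p1 ⊢ p1
      [∨L] (p1 ∨ p1) ⊢ p1
        [Ax] p1 ⊢ p1
        [Ax] p1 ⊢ p1
    [→L] p1, (p1 → (p1 ∨ p1)) ⊢ p1
      [Ax] p1 ⊢ p1
      [∨L] (p1 ∨ p1) ⊢ p1
        [Ax] p1 ⊢ p1
        [Ax] p1 ⊢ p1

Result: YES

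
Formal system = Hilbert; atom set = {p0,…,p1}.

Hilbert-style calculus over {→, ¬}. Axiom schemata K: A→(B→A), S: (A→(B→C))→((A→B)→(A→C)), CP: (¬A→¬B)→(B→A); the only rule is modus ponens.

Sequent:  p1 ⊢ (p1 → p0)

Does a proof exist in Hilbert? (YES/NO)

Truth-table refutation:
  v=00: Γ:[p1=F] Δ:[(p1 → p0)=T] refutes=False
  v=01: Γ:[p1=T] Δ:[(p1 → p0)=F] refutes=True  ← countermodel

Result: NO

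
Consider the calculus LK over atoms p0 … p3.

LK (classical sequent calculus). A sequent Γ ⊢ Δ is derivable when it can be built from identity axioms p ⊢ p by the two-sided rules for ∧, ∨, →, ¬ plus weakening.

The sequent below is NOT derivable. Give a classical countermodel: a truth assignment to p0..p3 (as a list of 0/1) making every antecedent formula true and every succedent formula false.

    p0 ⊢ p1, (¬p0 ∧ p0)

Enumerate valuations to refute Γ ⊢ Δ:
  v=0000: Γ:[p0=F] Δ:[p1=F, (¬p0 ∧ p0)=F] refutes=False
  v=0001: Γ:[p0=F] Δ:[p1=F, (¬p0 ∧ p0)=F] refutes=False
  v=0010: Γ:[p0=F] Δ:[p1=F, (¬p0 ∧ p0)=F] refutes=False
  v=0011: Γ:[p0=F] Δ:[p1=F, (¬p0 ∧ p0)=F] refutes=False
  v=0100: Γ:[p0=F] Δ:[p1=T, (¬p0 ∧ p0)=F] refutes=False
  v=0101: Γ:[p0=F] Δ:[p1=T, (¬p0 ∧ p0)=F] refutes=False
  v=0110: Γ:[p0=F] Δ:[p1=T, (¬p0 ∧ p0)=F] refutes=False
  v=0111: Γ:[p0=F] Δ:[p1=T, (¬p0 ∧ p0)=F] refutes=False
  v=1000: Γ:[p0=T] Δ:[p1=F, (¬p0 ∧ p0)=F] refutes=True  ← countermodel

Result: [1, 0, 0, 0]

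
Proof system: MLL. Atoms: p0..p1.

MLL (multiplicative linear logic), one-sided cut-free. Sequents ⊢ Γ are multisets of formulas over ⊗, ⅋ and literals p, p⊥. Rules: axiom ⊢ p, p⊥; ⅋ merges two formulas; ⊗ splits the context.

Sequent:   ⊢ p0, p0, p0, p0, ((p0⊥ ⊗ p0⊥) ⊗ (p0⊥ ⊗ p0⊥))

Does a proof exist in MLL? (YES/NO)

Derivation (root first):
[⊗]  ⊢ p0, p0, p0, p0, ((p0⊥ ⊗ p0⊥) ⊗ (p0⊥ ⊗ p0⊥))
  [⊗]  ⊢ p0, p0, (p0⊥ ⊗ p0⊥)
    [Ax]  ⊢ p0, p0⊥
    [Ax]  ⊢ p0, p0⊥
  [⊗]  ⊢ p0, p0, (p0⊥ ⊗ p0⊥)
    [Ax]  ⊢ p0, p0⊥
    [Ax]  ⊢ p0, p0⊥

Result: YES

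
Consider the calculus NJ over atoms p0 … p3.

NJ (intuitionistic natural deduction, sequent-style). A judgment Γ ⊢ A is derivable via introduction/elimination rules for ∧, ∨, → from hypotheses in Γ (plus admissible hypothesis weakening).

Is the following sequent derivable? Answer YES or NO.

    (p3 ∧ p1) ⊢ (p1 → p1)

Derivation (root first):
[Wk] (p3 ∧ p1) ⊢ (p1 → p1)
  [→I]  ⊢ (p1 → p1)
    [Ax] p1 ⊢ p1

Result: YES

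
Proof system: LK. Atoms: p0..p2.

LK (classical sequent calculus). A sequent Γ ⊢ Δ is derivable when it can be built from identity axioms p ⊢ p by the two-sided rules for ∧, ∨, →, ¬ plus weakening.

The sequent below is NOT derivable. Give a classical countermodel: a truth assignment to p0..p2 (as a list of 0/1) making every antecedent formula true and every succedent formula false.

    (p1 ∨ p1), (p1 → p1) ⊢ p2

Truth-table refutation:
  v=000: Γ:[(p1 ∨ p1)=F, (p1 → p1)=T] Δ:[p2=F] refutes=False
  v=001: Γ:[(p1 ∨ p1)=F, (p1 → p1)=T] Δ:[p2=T] refutes=False
  v=010: Γ:[(p1 ∨ p1)=T, (p1 → p1)=T] Δ:[p2=F] refutes=True  ← countermodel

Result: [0, 1, 0]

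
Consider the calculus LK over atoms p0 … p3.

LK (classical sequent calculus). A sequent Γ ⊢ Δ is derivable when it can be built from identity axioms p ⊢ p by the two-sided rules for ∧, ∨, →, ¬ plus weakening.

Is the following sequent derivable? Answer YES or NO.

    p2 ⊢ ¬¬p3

Enumerate valuations to refute Γ ⊢ Δ:
  v=0000: Γ:[p2=F] Δ:[¬¬p3=F] refutes=False
  v=0001: Γ:[p2=F] Δ:[¬¬p3=T] refutes=False
  v=0010: Γ:[p2=T] Δ:[¬¬p3=F] refutes=True  ← countermodel

Result: NO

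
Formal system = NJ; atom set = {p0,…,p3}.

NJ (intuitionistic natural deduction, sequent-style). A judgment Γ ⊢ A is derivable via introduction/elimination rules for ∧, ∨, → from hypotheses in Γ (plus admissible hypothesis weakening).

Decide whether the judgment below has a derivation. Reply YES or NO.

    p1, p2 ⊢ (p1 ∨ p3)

Proof tree:
[Wk] p1, p2 ⊢ (p1 ∨ p3)
  [∨I₁] p1 ⊢ (p1 ∨ p3)
    [Ax] p1 ⊢ p1

Result: YES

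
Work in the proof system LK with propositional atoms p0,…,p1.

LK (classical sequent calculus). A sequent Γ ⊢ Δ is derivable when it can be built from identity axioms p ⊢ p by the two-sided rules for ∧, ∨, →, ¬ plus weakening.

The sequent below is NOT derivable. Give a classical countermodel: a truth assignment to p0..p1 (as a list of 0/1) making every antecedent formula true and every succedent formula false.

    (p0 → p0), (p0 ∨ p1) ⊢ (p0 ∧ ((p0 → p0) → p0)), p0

Search for a countermodel by truth-table:
  v=00: Γ:[(p0 → p0)=T, (p0 ∨ p1)=F] Δ:[(p0 ∧ ((p0 → p0) → p0))=F, p0=F] refutes=False
  v=01: Γ:[(p0 → p0)=T, (p0 ∨ p1)=T] Δ:[(p0 ∧ ((p0 → p0) → p0))=F, p0=F] refutes=True  ← countermodel

Result: [0, 1]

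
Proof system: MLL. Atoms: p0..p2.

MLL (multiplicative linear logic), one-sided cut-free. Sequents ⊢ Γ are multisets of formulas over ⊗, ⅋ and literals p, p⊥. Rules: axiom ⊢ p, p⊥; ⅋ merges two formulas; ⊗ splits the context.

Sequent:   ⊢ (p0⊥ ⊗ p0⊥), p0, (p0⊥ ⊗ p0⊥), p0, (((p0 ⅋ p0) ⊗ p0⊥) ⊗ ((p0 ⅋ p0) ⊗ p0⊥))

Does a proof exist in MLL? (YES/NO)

Derivation (root first):
[⊗]  ⊢ (p0⊥ ⊗ p0⊥), p0, (p0⊥ ⊗ p0⊥), p0, (((p0 ⅋ p0) ⊗ p0⊥) ⊗ ((p0 ⅋ p0) ⊗ p0⊥))
  [⊗]  ⊢ (p0⊥ ⊗ p0⊥), p0, ((p0 ⅋ p0) ⊗ p0⊥)
    [⅋]  ⊢ (p0⊥ ⊗ p0⊥), (p0 ⅋ p0)
      [⊗]  ⊢ p0, p0, (p0⊥ ⊗ p0⊥)
        [Ax]  ⊢ p0, p0⊥
        [Ax]  ⊢ p0, p0⊥
    [Ax]  ⊢ p0, p0⊥
  [⊗]  ⊢ (p0⊥ ⊗ p0⊥), p0, ((p0 ⅋ p0) ⊗ p0⊥)
    [⅋]  ⊢ (p0⊥ ⊗ p0⊥), (p0 ⅋ p0)
      [⊗]  ⊢ p0, p0, (p0⊥ ⊗ p0⊥)
        [Ax]  ⊢ p0, p0⊥
        [Ax]  ⊢ p0, p0⊥
    [Ax]  ⊢ p0, p0⊥

Result: YES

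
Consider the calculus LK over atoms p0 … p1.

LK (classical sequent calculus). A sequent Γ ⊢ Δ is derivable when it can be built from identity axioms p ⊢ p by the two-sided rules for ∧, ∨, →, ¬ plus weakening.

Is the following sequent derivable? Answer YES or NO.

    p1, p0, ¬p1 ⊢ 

Proof tree:
[¬L] p1, p0, ¬p1 ⊢ 
  [WL] p1, p0 ⊢ p1
    [Ax] p1 ⊢ p1

Result: YES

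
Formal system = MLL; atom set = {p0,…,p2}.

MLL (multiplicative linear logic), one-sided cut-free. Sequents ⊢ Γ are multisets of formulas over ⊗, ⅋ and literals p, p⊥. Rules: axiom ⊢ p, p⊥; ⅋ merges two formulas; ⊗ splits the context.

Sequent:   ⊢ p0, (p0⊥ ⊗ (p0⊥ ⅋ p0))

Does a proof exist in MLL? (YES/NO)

Derivation trace:
[⊗]  ⊢ p0, (p0⊥ ⊗ (p0⊥ ⅋ p0))
  [Ax]  ⊢ p0, p0⊥
  [⅋]  ⊢ (p0⊥ ⅋ p0)
    [Ax]  ⊢ p0, p0⊥

Result: YES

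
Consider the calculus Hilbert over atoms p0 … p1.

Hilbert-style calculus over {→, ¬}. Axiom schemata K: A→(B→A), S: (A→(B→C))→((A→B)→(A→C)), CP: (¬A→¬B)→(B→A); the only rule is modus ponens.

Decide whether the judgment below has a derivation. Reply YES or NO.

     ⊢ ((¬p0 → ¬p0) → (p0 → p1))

Truth-table refutation:
  v=00: Γ:[] Δ:[((¬p0 → ¬p0) → (p0 → p1))=T] refutes=False
  v=01: Γ:[] Δ:[((¬p0 → ¬p0) → (p0 → p1))=T] refutes=False
  v=10: Γ:[] Δ:[((¬p0 → ¬p0) → (p0 → p1))=F] refutes=True  ← countermodel

Result: NO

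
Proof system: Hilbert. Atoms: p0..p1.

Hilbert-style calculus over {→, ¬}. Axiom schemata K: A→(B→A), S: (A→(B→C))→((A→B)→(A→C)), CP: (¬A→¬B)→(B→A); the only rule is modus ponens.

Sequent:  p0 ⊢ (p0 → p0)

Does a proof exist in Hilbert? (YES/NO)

Derivation trace:
[MP] p0 ⊢ (p0 → p0)
  [K]  ⊢ (p0 → (p0 → p0))
  [MP] p0 ⊢ p0
    [MP] p0 ⊢ (p0 → p0)
      [K]  ⊢ (p0 → (p0 → p0))
      [Hyp] p0 ⊢ p0
    [Hyp] p0 ⊢ p0

Result: YES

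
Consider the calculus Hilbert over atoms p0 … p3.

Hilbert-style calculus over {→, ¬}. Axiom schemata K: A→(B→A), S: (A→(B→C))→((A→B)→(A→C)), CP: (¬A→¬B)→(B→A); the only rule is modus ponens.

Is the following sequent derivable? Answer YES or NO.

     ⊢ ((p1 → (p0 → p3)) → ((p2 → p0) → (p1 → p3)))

Enumerate valuations to refute Γ ⊢ Δ:
  v=0000: Γ:[] Δ:[((p1 → (p0 → p3)) → ((p2 → p0) → (p1 → p3)))=T] refutes=False
  v=0001: Γ:[] Δ:[((p1 → (p0 → p3)) → ((p2 → p0) → (p1 → p3)))=T] refutes=False
  v=0010: Γ:[] Δ:[((p1 → (p0 → p3)) → ((p2 → p0) → (p1 → p3)))=T] refutes=False
  v=0011: Γ:[] Δ:[((p1 → (p0 → p3)) → ((p2 → p0) → (p1 → p3)))=T] refutes=False
  v=0100: Γ:[] Δ:[((p1 → (p0 → p3)) → ((p2 → p0) → (p1 → p3)))=F] refutes=True  ← countermodel

Result: NO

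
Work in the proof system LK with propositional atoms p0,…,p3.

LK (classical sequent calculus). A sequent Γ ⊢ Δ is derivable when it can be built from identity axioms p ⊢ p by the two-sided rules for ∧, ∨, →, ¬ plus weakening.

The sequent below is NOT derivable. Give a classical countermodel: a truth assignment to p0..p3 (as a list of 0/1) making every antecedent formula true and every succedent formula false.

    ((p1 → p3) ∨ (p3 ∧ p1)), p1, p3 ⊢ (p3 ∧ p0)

Truth-table refutation:
  v=0000: Γ:[((p1 → p3) ∨ (p3 ∧ p1))=T, p1=F, p3=F] Δ:[(p3 ∧ p0)=F] refutes=False
  v=0001: Γ:[((p1 → p3) ∨ (p3 ∧ p1))=T, p1=F, p3=T] Δ:[(p3 ∧ p0)=F] refutes=False
  v=0010: Γ:[((p1 → p3) ∨ (p3 ∧ p1))=T, p1=F, p3=F] Δ:[(p3 ∧ p0)=F] refutes=False
  v=0011: Γ:[((p1 → p3) ∨ (p3 ∧ p1))=T, p1=F, p3=T] Δ:[(p3 ∧ p0)=F] refutes=False
  v=0100: Γ:[((p1 → p3) ∨ (p3 ∧ p1))=F, p1=T, p3=F] Δ:[(p3 ∧ p0)=F] refutes=False
  v=0101: Γ:[((p1 → p3) ∨ (p3 ∧ p1))=T, p1=T, p3=T] Δ:[(p3 ∧ p0)=F] refutes=True  ← countermodel

Result: [0, 1, 0, 1]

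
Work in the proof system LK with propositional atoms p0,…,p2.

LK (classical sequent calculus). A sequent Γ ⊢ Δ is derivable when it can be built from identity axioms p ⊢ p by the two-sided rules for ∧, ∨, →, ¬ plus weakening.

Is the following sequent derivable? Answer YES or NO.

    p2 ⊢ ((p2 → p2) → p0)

Enumerate valuations to refute Γ ⊢ Δ:
  v=000: Γ:[p2=F] Δ:[((p2 → p2) → p0)=F] refutes=False
  v=001: Γ:[p2=T] Δ:[((p2 → p2) → p0)=F] refutes=True  ← countermodel

Result: NO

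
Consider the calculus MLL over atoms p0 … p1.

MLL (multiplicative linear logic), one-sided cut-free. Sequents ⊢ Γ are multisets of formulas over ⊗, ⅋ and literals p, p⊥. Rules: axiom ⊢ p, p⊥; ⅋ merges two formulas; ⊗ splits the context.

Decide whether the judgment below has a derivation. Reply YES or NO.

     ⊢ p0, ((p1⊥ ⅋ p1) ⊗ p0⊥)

Derivation trace:
[⊗]  ⊢ p0, ((p1⊥ ⅋ p1) ⊗ p0⊥)
  [⅋]  ⊢ (p1⊥ ⅋ p1)
    [Ax]  ⊢ p1, p1⊥
  [Ax]  ⊢ p0, p0⊥

Result: YES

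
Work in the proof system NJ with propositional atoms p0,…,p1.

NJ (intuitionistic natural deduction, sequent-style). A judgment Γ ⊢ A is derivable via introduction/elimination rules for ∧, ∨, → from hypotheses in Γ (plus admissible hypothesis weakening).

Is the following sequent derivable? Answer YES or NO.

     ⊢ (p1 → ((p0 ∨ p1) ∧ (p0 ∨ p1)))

Proof tree:
[→I]  ⊢ (p1 → ((p0 ∨ p1) ∧ (p0 ∨ p1)))
  [∧I] p1 ⊢ ((p0 ∨ p1) ∧ (p0 ∨ p1))
    [∨I₂] p1 ⊢ (p0 ∨ p1)
      [Ax] p1 ⊢ p1
    [∨I₂] p1 ⊢ (p0 ∨ p1)
      [Ax] p1 ⊢ p1

Result: YES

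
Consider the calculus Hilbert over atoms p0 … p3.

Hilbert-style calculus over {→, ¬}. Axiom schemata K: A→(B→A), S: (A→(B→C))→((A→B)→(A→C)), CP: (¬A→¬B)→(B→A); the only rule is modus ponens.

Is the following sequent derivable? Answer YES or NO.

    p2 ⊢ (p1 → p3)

Enumerate valuations to refute Γ ⊢ Δ:
  v=0000: Γ:[p2=F] Δ:[(p1 → p3)=T] refutes=False
  v=0001: Γ:[p2=F] Δ:[(p1 → p3)=T] refutes=False
  v=0010: Γ:[p2=T] Δ:[(p1 → p3)=T] refutes=False
  v=0011: Γ:[p2=T] Δ:[(p1 → p3)=T] refutes=False
  v=0100: Γ:[p2=F] Δ:[(p1 → p3)=F] refutes=False
  v=0101: Γ:[p2=F] Δ:[(p1 → p3)=T] refutes=False
  v=0110: Γ:[p2=T] Δ:[(p1 → p3)=F] refutes=True  ← countermodel

Result: NO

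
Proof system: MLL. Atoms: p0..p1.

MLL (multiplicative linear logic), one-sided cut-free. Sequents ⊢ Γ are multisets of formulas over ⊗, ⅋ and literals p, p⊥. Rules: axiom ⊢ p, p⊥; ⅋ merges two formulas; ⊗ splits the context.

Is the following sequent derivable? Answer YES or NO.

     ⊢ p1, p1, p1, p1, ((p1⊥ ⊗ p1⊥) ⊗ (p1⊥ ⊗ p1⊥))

Derivation (root first):
[⊗]  ⊢ p1, p1, p1, p1, ((p1⊥ ⊗ p1⊥) ⊗ (p1⊥ ⊗ p1⊥))
  [⊗]  ⊢ p1, p1, (p1⊥ ⊗ p1⊥)
    [Ax]  ⊢ p1, p1⊥
    [Ax]  ⊢ p1, p1⊥
  [⊗]  ⊢ p1, p1, (p1⊥ ⊗ p1⊥)
    [Ax]  ⊢ p1, p1⊥
    [Ax]  ⊢ p1, p1⊥

Result: YES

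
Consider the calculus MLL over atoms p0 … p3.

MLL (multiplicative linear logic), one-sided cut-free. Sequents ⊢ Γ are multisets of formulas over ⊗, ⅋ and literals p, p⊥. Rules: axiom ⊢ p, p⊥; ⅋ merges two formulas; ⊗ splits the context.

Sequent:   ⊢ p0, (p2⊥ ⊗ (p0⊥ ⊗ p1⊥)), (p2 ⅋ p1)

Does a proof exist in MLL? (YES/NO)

Derivation trace:
[⅋]  ⊢ p0, (p2⊥ ⊗ (p0⊥ ⊗ p1⊥)), (p2 ⅋ p1)
  [⊗]  ⊢ p2, p0, p1, (p2⊥ ⊗ (p0⊥ ⊗ p1⊥))
    [Ax]  ⊢ p2, p2⊥
    [⊗]  ⊢ p0, p1, (p0⊥ ⊗ p1⊥)
      [Ax]  ⊢ p0, p0⊥
      [Ax]  ⊢ p1, p1⊥

Result: YES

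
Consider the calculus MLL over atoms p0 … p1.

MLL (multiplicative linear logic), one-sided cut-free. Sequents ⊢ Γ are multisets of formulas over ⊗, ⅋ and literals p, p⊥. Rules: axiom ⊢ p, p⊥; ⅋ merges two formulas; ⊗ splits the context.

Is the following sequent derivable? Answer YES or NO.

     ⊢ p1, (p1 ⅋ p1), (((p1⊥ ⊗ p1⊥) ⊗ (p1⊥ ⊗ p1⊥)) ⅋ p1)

Proof tree:
[⅋]  ⊢ p1, (p1 ⅋ p1), (((p1⊥ ⊗ p1⊥) ⊗ (p1⊥ ⊗ p1⊥)) ⅋ p1)
  [⅋]  ⊢ p1, p1, ((p1⊥ ⊗ p1⊥) ⊗ (p1⊥ ⊗ p1⊥)), (p1 ⅋ p1)
    [⊗]  ⊢ p1, p1, p1, p1, ((p1⊥ ⊗ p1⊥) ⊗ (p1⊥ ⊗ p1⊥))
      [⊗]  ⊢ p1, p1, (p1⊥ ⊗ p1⊥)
        [Ax]  ⊢ p1, p1⊥
        [Ax]  ⊢ p1, p1⊥
      [⊗]  ⊢ p1, p1, (p1⊥ ⊗ p1⊥)
        [Ax]  ⊢ p1, p1⊥
        [Ax]  ⊢ p1, p1⊥

Result: YES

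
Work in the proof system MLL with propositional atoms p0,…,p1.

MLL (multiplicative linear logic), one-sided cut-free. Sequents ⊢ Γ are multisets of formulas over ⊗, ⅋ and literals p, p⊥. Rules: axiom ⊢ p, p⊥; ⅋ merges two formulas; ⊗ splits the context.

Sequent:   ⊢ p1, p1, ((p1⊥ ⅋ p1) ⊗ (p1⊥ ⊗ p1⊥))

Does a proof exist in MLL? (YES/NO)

Derivation (root first):
[⊗]  ⊢ p1, p1, ((p1⊥ ⅋ p1) ⊗ (p1⊥ ⊗ p1⊥))
  [⅋]  ⊢ (p1⊥ ⅋ p1)
    [Ax]  ⊢ p1, p1⊥
  [⊗]  ⊢ p1, p1, (p1⊥ ⊗ p1⊥)
    [Ax]  ⊢ p1, p1⊥
    [Ax]  ⊢ p1, p1⊥

Result: YES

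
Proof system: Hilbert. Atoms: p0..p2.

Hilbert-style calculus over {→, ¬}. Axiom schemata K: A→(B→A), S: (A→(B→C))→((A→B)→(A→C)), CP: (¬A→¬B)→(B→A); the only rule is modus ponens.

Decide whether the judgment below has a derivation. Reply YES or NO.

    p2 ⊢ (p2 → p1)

Enumerate valuations to refute Γ ⊢ Δ:
  v=000: Γ:[p2=F] Δ:[(p2 → p1)=T] refutes=False
  v=001: Γ:[p2=T] Δ:[(p2 → p1)=F] refutes=True  ← countermodel

Result: NO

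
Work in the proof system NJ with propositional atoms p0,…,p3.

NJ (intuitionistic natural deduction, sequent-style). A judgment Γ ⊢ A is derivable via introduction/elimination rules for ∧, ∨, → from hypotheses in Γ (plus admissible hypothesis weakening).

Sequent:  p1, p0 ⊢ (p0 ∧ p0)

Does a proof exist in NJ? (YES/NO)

Derivation trace:
[∧I] p1, p0 ⊢ (p0 ∧ p0)
  [Ax] p0 ⊢ p0
  [Wk] p0, p1 ⊢ p0
    [Ax] p0 ⊢ p0

Result: YES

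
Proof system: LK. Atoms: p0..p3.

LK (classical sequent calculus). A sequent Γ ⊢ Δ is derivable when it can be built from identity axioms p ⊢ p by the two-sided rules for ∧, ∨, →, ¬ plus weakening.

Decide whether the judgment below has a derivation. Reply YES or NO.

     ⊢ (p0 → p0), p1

Proof tree:
[WR]  ⊢ (p0 → p0), p1
  [→R]  ⊢ (p0 → p0)
    [Ax] p0 ⊢ p0

Result: YES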